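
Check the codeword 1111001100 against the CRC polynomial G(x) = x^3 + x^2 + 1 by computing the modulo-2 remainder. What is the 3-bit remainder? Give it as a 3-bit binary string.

Modulo-2 division of 1111001100 by 1101:
  pos 0: 1111 XOR 1101 = 0010
  pos 2: 1000 XOR 1101 = 0101
  pos 3: 1011 XOR 1101 = 0110
  pos 4: 1101 XOR 1101 = 0000
Remainder = 000 (zero — the frame passes the CRC check).

000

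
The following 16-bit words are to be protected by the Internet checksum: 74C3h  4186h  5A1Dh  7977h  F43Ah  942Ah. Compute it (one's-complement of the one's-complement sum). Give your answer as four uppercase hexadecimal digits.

One's-complement addition (fold any carry out of bit 15 back into bit 0):
  0x74C3 + 0x4186 = 0x0B649
  0xB649 + 0x5A1D = 0x11066 → wrap carry → 0x1067
  0x1067 + 0x7977 = 0x089DE
  0x89DE + 0xF43A = 0x17E18 → wrap carry → 0x7E19
  0x7E19 + 0x942A = 0x11243 → wrap carry → 0x1244
One's-complement sum = 0x1244.
Checksum = ~0x1244 & 0xFFFF = 0xEDBB.

EDBB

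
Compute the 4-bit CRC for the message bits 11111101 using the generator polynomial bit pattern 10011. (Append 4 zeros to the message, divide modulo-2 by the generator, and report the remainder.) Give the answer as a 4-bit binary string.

Append 4 zeros: 111111010000. Divide by 10011 (XOR where the leading bit is 1):
  pos 0: 11111 XOR 10011 = 01100
  pos 1: 11001 XOR 10011 = 01010
  pos 2: 10100 XOR 10011 = 00111
  pos 4: 11110 XOR 10011 = 01101
  pos 5: 11010 XOR 10011 = 01001
  pos 6: 10010 XOR 10011 = 00001
Remainder (last 4 bits) = 0010. This is the CRC / FCS.

0010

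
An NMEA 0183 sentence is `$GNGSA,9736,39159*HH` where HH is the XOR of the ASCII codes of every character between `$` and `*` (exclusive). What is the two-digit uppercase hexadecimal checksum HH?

XOR the ASCII codes of the payload characters:
  'G' = 0x47 → acc = 0x47
  'N' = 0x4E → acc = 0x09
  'G' = 0x47 → acc = 0x4E
  'S' = 0x53 → acc = 0x1D
  'A' = 0x41 → acc = 0x5C
  ',' = 0x2C → acc = 0x70
  '9' = 0x39 → acc = 0x49
  '7' = 0x37 → acc = 0x7E
  '3' = 0x33 → acc = 0x4D
  '6' = 0x36 → acc = 0x7B
  ',' = 0x2C → acc = 0x57
  '3' = 0x33 → acc = 0x64
  '9' = 0x39 → acc = 0x5D
  '1' = 0x31 → acc = 0x6C
  '5' = 0x35 → acc = 0x59
  '9' = 0x39 → acc = 0x60
Checksum = 0x60.

60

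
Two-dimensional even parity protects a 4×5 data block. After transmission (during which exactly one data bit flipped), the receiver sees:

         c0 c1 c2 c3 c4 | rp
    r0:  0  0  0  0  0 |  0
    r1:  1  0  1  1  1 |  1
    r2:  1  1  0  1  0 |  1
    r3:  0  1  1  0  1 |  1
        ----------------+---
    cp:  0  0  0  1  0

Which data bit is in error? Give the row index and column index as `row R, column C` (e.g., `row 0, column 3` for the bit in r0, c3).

row 1, column 3

Recompute each row's even parity and compare to rp:
  r0: data parity 0, sent rp 0 → ok
  r1: data parity 0, sent rp 1 → mismatch
  r2: data parity 1, sent rp 1 → ok
  r3: data parity 1, sent rp 1 → ok
Recompute each column's even parity and compare to cp:
  c0: data parity 0, sent cp 0 → ok
  c1: data parity 0, sent cp 0 → ok
  c2: data parity 0, sent cp 0 → ok
  c3: data parity 0, sent cp 1 → mismatch
  c4: data parity 0, sent cp 0 → ok
Exactly one row (r1) and one column (c3) fail → the flipped bit is at their intersection.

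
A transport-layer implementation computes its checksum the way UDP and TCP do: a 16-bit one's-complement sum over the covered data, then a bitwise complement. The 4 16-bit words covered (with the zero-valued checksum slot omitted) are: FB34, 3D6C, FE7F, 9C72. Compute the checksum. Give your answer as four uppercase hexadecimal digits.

One's-complement addition (fold any carry out of bit 15 back into bit 0):
  0xFB34 + 0x3D6C = 0x138A0 → wrap carry → 0x38A1
  0x38A1 + 0xFE7F = 0x13720 → wrap carry → 0x3721
  0x3721 + 0x9C72 = 0x0D393
One's-complement sum = 0xD393.
Checksum = ~0xD393 & 0xFFFF = 0x2C6C.

2C6C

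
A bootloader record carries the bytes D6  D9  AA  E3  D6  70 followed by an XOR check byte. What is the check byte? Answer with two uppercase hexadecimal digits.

XOR the bytes together:
  start with 0xD6
  0xD6 ⊕ 0xD9 = 0x0F
  0x0F ⊕ 0xAA = 0xA5
  0xA5 ⊕ 0xE3 = 0x46
  0x46 ⊕ 0xD6 = 0x90
  0x90 ⊕ 0x70 = 0xE0

E0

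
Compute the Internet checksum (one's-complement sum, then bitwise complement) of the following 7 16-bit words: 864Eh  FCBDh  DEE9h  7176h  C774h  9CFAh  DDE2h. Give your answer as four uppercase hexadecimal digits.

EA40

One's-complement addition (fold any carry out of bit 15 back into bit 0):
  0x864E + 0xFCBD = 0x1830B → wrap carry → 0x830C
  0x830C + 0xDEE9 = 0x161F5 → wrap carry → 0x61F6
  0x61F6 + 0x7176 = 0x0D36C
  0xD36C + 0xC774 = 0x19AE0 → wrap carry → 0x9AE1
  0x9AE1 + 0x9CFA = 0x137DB → wrap carry → 0x37DC
  0x37DC + 0xDDE2 = 0x115BE → wrap carry → 0x15BF
One's-complement sum = 0x15BF.
Checksum = ~0x15BF & 0xFFFF = 0xEA40.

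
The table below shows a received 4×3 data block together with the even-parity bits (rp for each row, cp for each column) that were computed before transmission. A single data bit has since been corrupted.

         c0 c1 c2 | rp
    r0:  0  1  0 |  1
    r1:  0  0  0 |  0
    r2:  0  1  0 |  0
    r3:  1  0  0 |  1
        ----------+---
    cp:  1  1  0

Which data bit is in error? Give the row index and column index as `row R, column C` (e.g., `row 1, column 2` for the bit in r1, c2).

row 2, column 1

Recompute each row's even parity and compare to rp:
  r0: data parity 1, sent rp 1 → ok
  r1: data parity 0, sent rp 0 → ok
  r2: data parity 1, sent rp 0 → mismatch
  r3: data parity 1, sent rp 1 → ok
Recompute each column's even parity and compare to cp:
  c0: data parity 1, sent cp 1 → ok
  c1: data parity 0, sent cp 1 → mismatch
  c2: data parity 0, sent cp 0 → ok
Exactly one row (r2) and one column (c1) fail → the flipped bit is at their intersection.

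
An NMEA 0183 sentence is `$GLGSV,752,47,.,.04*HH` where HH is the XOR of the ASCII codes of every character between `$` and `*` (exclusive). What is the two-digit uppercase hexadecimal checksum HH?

7E

XOR the ASCII codes of the payload characters:
  'G' = 0x47 → acc = 0x47
  'L' = 0x4C → acc = 0x0B
  'G' = 0x47 → acc = 0x4C
  'S' = 0x53 → acc = 0x1F
  'V' = 0x56 → acc = 0x49
  ',' = 0x2C → acc = 0x65
  '7' = 0x37 → acc = 0x52
  '5' = 0x35 → acc = 0x67
  '2' = 0x32 → acc = 0x55
  ',' = 0x2C → acc = 0x79
  '4' = 0x34 → acc = 0x4D
  '7' = 0x37 → acc = 0x7A
  ',' = 0x2C → acc = 0x56
  '.' = 0x2E → acc = 0x78
  ',' = 0x2C → acc = 0x54
  '.' = 0x2E → acc = 0x7A
  '0' = 0x30 → acc = 0x4A
  '4' = 0x34 → acc = 0x7E
Checksum = 0x7E.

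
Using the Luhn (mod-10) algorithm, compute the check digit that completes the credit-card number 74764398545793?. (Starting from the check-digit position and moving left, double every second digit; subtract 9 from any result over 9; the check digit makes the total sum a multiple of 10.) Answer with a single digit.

Partial digits right→left: 3 9 7 5 4 5 8 9 3 4 6 7 4 7
Double every second digit counting from the check-digit position (so the 1st, 3rd, 5th, ... of the partial from the right).
  doubled (with −9 where >9): 6 5 8 7 6 3 8 → sum 43
  kept as-is: 9 5 5 9 4 7 7 → sum 46
Total = 43 + 46 = 89.
Check digit = (10 − (89 mod 10)) mod 10 = 1.

1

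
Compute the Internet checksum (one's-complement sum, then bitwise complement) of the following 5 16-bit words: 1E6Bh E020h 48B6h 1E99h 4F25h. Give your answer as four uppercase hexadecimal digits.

One's-complement addition (fold any carry out of bit 15 back into bit 0):
  0x1E6B + 0xE020 = 0x0FE8B
  0xFE8B + 0x48B6 = 0x14741 → wrap carry → 0x4742
  0x4742 + 0x1E99 = 0x065DB
  0x65DB + 0x4F25 = 0x0B500
One's-complement sum = 0xB500.
Checksum = ~0xB500 & 0xFFFF = 0x4AFF.

4AFF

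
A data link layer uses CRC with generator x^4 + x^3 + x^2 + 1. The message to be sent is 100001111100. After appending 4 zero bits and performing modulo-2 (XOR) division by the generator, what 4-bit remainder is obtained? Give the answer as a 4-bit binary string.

0011

Append 4 zeros: 1000011111000000. Divide by 11101 (XOR where the leading bit is 1):
  pos 0: 10000 XOR 11101 = 01101
  pos 1: 11011 XOR 11101 = 00110
  pos 3: 11011 XOR 11101 = 00110
  pos 5: 11011 XOR 11101 = 00110
  pos 7: 11000 XOR 11101 = 00101
  pos 9: 10100 XOR 11101 = 01001
  pos 10: 10010 XOR 11101 = 01111
  pos 11: 11110 XOR 11101 = 00011
Remainder (last 4 bits) = 0011. This is the CRC / FCS.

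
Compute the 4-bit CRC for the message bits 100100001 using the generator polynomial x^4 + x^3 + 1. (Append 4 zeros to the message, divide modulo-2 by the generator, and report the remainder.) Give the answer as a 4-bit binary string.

1111

Append 4 zeros: 1001000010000. Divide by 11001 (XOR where the leading bit is 1):
  pos 0: 10010 XOR 11001 = 01011
  pos 1: 10110 XOR 11001 = 01111
  pos 2: 11110 XOR 11001 = 00111
  pos 4: 11101 XOR 11001 = 00100
  pos 6: 10000 XOR 11001 = 01001
  pos 7: 10010 XOR 11001 = 01011
  pos 8: 10110 XOR 11001 = 01111
Remainder (last 4 bits) = 1111. This is the CRC / FCS.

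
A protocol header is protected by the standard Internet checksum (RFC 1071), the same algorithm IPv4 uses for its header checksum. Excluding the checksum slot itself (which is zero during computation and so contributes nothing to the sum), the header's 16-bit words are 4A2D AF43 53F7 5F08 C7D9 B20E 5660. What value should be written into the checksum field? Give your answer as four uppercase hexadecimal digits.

One's-complement addition (fold any carry out of bit 15 back into bit 0):
  0x4A2D + 0xAF43 = 0x0F970
  0xF970 + 0x53F7 = 0x14D67 → wrap carry → 0x4D68
  0x4D68 + 0x5F08 = 0x0AC70
  0xAC70 + 0xC7D9 = 0x17449 → wrap carry → 0x744A
  0x744A + 0xB20E = 0x12658 → wrap carry → 0x2659
  0x2659 + 0x5660 = 0x07CB9
One's-complement sum = 0x7CB9.
Checksum = ~0x7CB9 & 0xFFFF = 0x8346.

8346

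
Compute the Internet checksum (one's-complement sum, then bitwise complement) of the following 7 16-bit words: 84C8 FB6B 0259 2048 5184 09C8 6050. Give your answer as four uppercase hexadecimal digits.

One's-complement addition (fold any carry out of bit 15 back into bit 0):
  0x84C8 + 0xFB6B = 0x18033 → wrap carry → 0x8034
  0x8034 + 0x0259 = 0x0828D
  0x828D + 0x2048 = 0x0A2D5
  0xA2D5 + 0x5184 = 0x0F459
  0xF459 + 0x09C8 = 0x0FE21
  0xFE21 + 0x6050 = 0x15E71 → wrap carry → 0x5E72
One's-complement sum = 0x5E72.
Checksum = ~0x5E72 & 0xFFFF = 0xA18D.

A18D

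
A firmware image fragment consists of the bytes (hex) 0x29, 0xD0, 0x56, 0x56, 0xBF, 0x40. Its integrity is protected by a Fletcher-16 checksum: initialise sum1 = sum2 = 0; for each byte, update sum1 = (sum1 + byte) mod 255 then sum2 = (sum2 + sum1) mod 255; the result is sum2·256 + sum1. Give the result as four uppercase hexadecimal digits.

Running sums (mod 255):
  after byte 0 (0x29): sum1=41, sum2=41
  after byte 1 (0xD0): sum1=249, sum2=35
  after byte 2 (0x56): sum1=80, sum2=115
  after byte 3 (0x56): sum1=166, sum2=26
  after byte 4 (0xBF): sum1=102, sum2=128
  after byte 5 (0x40): sum1=166, sum2=39
Checksum = sum2·256 + sum1 = 39·256 + 166 = 10150 = 0x27A6.

27A6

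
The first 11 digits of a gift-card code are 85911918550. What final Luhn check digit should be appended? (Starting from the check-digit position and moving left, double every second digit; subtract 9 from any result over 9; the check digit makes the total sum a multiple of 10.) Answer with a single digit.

Partial digits right→left: 0 5 5 8 1 9 1 1 9 5 8
Double every second digit counting from the check-digit position (so the 1st, 3rd, 5th, ... of the partial from the right).
  doubled (with −9 where >9): 0 1 2 2 9 7 → sum 21
  kept as-is: 5 8 9 1 5 → sum 28
Total = 21 + 28 = 49.
Check digit = (10 − (49 mod 10)) mod 10 = 1.

1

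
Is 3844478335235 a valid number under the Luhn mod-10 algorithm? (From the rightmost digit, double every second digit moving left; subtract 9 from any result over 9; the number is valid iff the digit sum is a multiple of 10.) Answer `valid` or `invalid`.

From the right, keep odd positions and double even positions (subtract 9 from any doubled value over 9):
  doubled (positions 2,4,...): 6 1 6 5 8 7 → sum 33
  kept (positions 1,3,...): 5 2 3 8 4 4 3 → sum 29
Total = 62.
62 mod 10 = 2, so the number is invalid.

invalid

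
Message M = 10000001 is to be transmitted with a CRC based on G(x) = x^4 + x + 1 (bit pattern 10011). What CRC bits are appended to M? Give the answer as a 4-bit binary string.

1101

Append 4 zeros: 100000010000. Divide by 10011 (XOR where the leading bit is 1):
  pos 0: 10000 XOR 10011 = 00011
  pos 3: 11001 XOR 10011 = 01010
  pos 4: 10100 XOR 10011 = 00111
  pos 6: 11100 XOR 10011 = 01111
  pos 7: 11110 XOR 10011 = 01101
Remainder (last 4 bits) = 1101. This is the CRC / FCS.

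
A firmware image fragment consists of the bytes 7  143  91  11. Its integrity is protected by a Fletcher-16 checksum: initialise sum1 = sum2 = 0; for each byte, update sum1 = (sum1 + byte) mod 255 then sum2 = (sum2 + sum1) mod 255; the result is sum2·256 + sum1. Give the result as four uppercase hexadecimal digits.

Running sums (mod 255):
  after byte 0 (7): sum1=7, sum2=7
  after byte 1 (143): sum1=150, sum2=157
  after byte 2 (91): sum1=241, sum2=143
  after byte 3 (11): sum1=252, sum2=140
Checksum = sum2·256 + sum1 = 140·256 + 252 = 36092 = 0x8CFC.

8CFC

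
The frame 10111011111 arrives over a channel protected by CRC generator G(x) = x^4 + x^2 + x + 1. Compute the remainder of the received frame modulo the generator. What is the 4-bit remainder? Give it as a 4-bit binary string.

1000

Modulo-2 division of 10111011111 by 10111:
  pos 0: 10111 XOR 10111 = 00000
  pos 6: 11111 XOR 10111 = 01000
Remainder = 1000 (nonzero — an error is detected).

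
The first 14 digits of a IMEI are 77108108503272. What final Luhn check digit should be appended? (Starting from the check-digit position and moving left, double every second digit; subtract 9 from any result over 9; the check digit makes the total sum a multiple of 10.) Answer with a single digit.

Partial digits right→left: 2 7 2 3 0 5 8 0 1 8 0 1 7 7
Double every second digit counting from the check-digit position (so the 1st, 3rd, 5th, ... of the partial from the right).
  doubled (with −9 where >9): 4 4 0 7 2 0 5 → sum 22
  kept as-is: 7 3 5 0 8 1 7 → sum 31
Total = 22 + 31 = 53.
Check digit = (10 − (53 mod 10)) mod 10 = 7.

7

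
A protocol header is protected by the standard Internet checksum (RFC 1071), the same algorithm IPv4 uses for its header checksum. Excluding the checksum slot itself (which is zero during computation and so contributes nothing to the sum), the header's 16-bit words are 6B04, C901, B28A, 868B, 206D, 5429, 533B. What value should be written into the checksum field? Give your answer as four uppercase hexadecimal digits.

CB11

One's-complement addition (fold any carry out of bit 15 back into bit 0):
  0x6B04 + 0xC901 = 0x13405 → wrap carry → 0x3406
  0x3406 + 0xB28A = 0x0E690
  0xE690 + 0x868B = 0x16D1B → wrap carry → 0x6D1C
  0x6D1C + 0x206D = 0x08D89
  0x8D89 + 0x5429 = 0x0E1B2
  0xE1B2 + 0x533B = 0x134ED → wrap carry → 0x34EE
One's-complement sum = 0x34EE.
Checksum = ~0x34EE & 0xFFFF = 0xCB11.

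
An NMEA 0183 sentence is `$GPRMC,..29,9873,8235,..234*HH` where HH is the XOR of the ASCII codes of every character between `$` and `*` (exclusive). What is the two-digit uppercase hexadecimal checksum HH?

7C

XOR the ASCII codes of the payload characters:
  'G' = 0x47 → acc = 0x47
  'P' = 0x50 → acc = 0x17
  'R' = 0x52 → acc = 0x45
  'M' = 0x4D → acc = 0x08
  'C' = 0x43 → acc = 0x4B
  ',' = 0x2C → acc = 0x67
  '.' = 0x2E → acc = 0x49
  '.' = 0x2E → acc = 0x67
  '2' = 0x32 → acc = 0x55
  '9' = 0x39 → acc = 0x6C
  ',' = 0x2C → acc = 0x40
  '9' = 0x39 → acc = 0x79
  '8' = 0x38 → acc = 0x41
  '7' = 0x37 → acc = 0x76
  '3' = 0x33 → acc = 0x45
  ',' = 0x2C → acc = 0x69
  '8' = 0x38 → acc = 0x51
  '2' = 0x32 → acc = 0x63
  '3' = 0x33 → acc = 0x50
  '5' = 0x35 → acc = 0x65
  ',' = 0x2C → acc = 0x49
  '.' = 0x2E → acc = 0x67
  '.' = 0x2E → acc = 0x49
  '2' = 0x32 → acc = 0x7B
  '3' = 0x33 → acc = 0x48
  '4' = 0x34 → acc = 0x7C
Checksum = 0x7C.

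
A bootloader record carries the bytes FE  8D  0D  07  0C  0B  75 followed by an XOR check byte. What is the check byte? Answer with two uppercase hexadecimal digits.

XOR the bytes together:
  start with 0xFE
  0xFE ⊕ 0x8D = 0x73
  0x73 ⊕ 0x0D = 0x7E
  0x7E ⊕ 0x07 = 0x79
  0x79 ⊕ 0x0C = 0x75
  0x75 ⊕ 0x0B = 0x7E
  0x7E ⊕ 0x75 = 0x0B

0B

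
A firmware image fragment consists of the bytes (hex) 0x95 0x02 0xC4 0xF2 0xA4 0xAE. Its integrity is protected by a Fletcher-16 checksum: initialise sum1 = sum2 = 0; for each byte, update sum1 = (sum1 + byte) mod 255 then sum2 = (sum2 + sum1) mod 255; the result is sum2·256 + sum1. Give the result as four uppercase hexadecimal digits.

Running sums (mod 255):
  after byte 0 (0x95): sum1=149, sum2=149
  after byte 1 (0x02): sum1=151, sum2=45
  after byte 2 (0xC4): sum1=92, sum2=137
  after byte 3 (0xF2): sum1=79, sum2=216
  after byte 4 (0xA4): sum1=243, sum2=204
  after byte 5 (0xAE): sum1=162, sum2=111
Checksum = sum2·256 + sum1 = 111·256 + 162 = 28578 = 0x6FA2.

6FA2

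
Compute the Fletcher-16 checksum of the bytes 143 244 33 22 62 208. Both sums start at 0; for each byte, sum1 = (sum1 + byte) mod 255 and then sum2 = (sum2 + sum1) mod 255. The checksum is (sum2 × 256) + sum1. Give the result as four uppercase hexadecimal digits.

Running sums (mod 255):
  after byte 0 (143): sum1=143, sum2=143
  after byte 1 (244): sum1=132, sum2=20
  after byte 2 (33): sum1=165, sum2=185
  after byte 3 (22): sum1=187, sum2=117
  after byte 4 (62): sum1=249, sum2=111
  after byte 5 (208): sum1=202, sum2=58
Checksum = sum2·256 + sum1 = 58·256 + 202 = 15050 = 0x3ACA.

3ACA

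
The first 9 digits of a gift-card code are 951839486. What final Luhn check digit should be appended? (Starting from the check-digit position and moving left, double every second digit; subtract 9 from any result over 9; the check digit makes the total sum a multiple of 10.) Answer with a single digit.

Partial digits right→left: 6 8 4 9 3 8 1 5 9
Double every second digit counting from the check-digit position (so the 1st, 3rd, 5th, ... of the partial from the right).
  doubled (with −9 where >9): 3 8 6 2 9 → sum 28
  kept as-is: 8 9 8 5 → sum 30
Total = 28 + 30 = 58.
Check digit = (10 − (58 mod 10)) mod 10 = 2.

2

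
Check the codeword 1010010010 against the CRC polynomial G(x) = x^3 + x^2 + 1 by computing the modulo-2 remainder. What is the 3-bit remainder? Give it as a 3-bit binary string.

000

Modulo-2 division of 1010010010 by 1101:
  pos 0: 1010 XOR 1101 = 0111
  pos 1: 1110 XOR 1101 = 0011
  pos 3: 1110 XOR 1101 = 0011
  pos 5: 1101 XOR 1101 = 0000
Remainder = 000 (zero — the frame passes the CRC check).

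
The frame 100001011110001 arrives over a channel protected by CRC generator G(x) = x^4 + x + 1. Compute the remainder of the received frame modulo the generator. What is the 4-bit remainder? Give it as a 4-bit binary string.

0000

Modulo-2 division of 100001011110001 by 10011:
  pos 0: 10000 XOR 10011 = 00011
  pos 3: 11101 XOR 10011 = 01110
  pos 4: 11101 XOR 10011 = 01110
  pos 5: 11101 XOR 10011 = 01110
  pos 6: 11101 XOR 10011 = 01110
  pos 7: 11100 XOR 10011 = 01111
  pos 8: 11110 XOR 10011 = 01101
  pos 9: 11010 XOR 10011 = 01001
  pos 10: 10011 XOR 10011 = 00000
Remainder = 0000 (zero — the frame passes the CRC check).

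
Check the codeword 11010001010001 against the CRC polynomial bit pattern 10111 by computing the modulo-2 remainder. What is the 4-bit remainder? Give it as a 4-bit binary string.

Modulo-2 division of 11010001010001 by 10111:
  pos 0: 11010 XOR 10111 = 01101
  pos 1: 11010 XOR 10111 = 01101
  pos 2: 11010 XOR 10111 = 01101
  pos 3: 11011 XOR 10111 = 01100
  pos 4: 11000 XOR 10111 = 01111
  pos 5: 11111 XOR 10111 = 01000
  pos 6: 10000 XOR 10111 = 00111
  pos 8: 11100 XOR 10111 = 01011
  pos 9: 10111 XOR 10111 = 00000
Remainder = 0000 (zero — the frame passes the CRC check).

0000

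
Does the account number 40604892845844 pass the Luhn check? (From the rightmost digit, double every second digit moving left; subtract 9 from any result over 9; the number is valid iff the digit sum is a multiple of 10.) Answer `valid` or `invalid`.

valid

From the right, keep odd positions and double even positions (subtract 9 from any doubled value over 9):
  doubled (positions 2,4,...): 8 1 7 9 8 3 8 → sum 44
  kept (positions 1,3,...): 4 8 4 2 8 0 0 → sum 26
Total = 70.
70 mod 10 = 0, so the number is valid.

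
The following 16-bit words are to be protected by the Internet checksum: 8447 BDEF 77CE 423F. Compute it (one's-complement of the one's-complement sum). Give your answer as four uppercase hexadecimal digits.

One's-complement addition (fold any carry out of bit 15 back into bit 0):
  0x8447 + 0xBDEF = 0x14236 → wrap carry → 0x4237
  0x4237 + 0x77CE = 0x0BA05
  0xBA05 + 0x423F = 0x0FC44
One's-complement sum = 0xFC44.
Checksum = ~0xFC44 & 0xFFFF = 0x03BB.

03BB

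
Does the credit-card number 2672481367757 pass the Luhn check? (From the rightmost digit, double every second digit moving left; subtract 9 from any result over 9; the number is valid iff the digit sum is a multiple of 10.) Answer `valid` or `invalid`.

From the right, keep odd positions and double even positions (subtract 9 from any doubled value over 9):
  doubled (positions 2,4,...): 1 5 6 7 4 3 → sum 26
  kept (positions 1,3,...): 7 7 6 1 4 7 2 → sum 34
Total = 60.
60 mod 10 = 0, so the number is valid.

valid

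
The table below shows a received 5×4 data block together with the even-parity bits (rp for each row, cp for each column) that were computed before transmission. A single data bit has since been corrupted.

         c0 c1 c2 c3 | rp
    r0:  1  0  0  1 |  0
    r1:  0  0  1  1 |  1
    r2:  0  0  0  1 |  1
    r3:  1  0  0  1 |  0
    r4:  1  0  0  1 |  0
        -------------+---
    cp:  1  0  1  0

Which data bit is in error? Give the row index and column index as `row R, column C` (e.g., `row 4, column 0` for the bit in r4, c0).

row 1, column 3

Recompute each row's even parity and compare to rp:
  r0: data parity 0, sent rp 0 → ok
  r1: data parity 0, sent rp 1 → mismatch
  r2: data parity 1, sent rp 1 → ok
  r3: data parity 0, sent rp 0 → ok
  r4: data parity 0, sent rp 0 → ok
Recompute each column's even parity and compare to cp:
  c0: data parity 1, sent cp 1 → ok
  c1: data parity 0, sent cp 0 → ok
  c2: data parity 1, sent cp 1 → ok
  c3: data parity 1, sent cp 0 → mismatch
Exactly one row (r1) and one column (c3) fail → the flipped bit is at their intersection.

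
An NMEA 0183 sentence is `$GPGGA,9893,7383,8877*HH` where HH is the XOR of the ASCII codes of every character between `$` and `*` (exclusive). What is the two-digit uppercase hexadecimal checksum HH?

XOR the ASCII codes of the payload characters:
  'G' = 0x47 → acc = 0x47
  'P' = 0x50 → acc = 0x17
  'G' = 0x47 → acc = 0x50
  'G' = 0x47 → acc = 0x17
  'A' = 0x41 → acc = 0x56
  ',' = 0x2C → acc = 0x7A
  '9' = 0x39 → acc = 0x43
  '8' = 0x38 → acc = 0x7B
  '9' = 0x39 → acc = 0x42
  '3' = 0x33 → acc = 0x71
  ',' = 0x2C → acc = 0x5D
  '7' = 0x37 → acc = 0x6A
  '3' = 0x33 → acc = 0x59
  '8' = 0x38 → acc = 0x61
  '3' = 0x33 → acc = 0x52
  ',' = 0x2C → acc = 0x7E
  '8' = 0x38 → acc = 0x46
  '8' = 0x38 → acc = 0x7E
  '7' = 0x37 → acc = 0x49
  '7' = 0x37 → acc = 0x7E
Checksum = 0x7E.

7E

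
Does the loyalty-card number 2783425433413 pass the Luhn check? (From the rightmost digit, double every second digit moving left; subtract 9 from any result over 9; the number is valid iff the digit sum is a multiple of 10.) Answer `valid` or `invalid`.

valid

From the right, keep odd positions and double even positions (subtract 9 from any doubled value over 9):
  doubled (positions 2,4,...): 2 6 8 4 6 5 → sum 31
  kept (positions 1,3,...): 3 4 3 5 4 8 2 → sum 29
Total = 60.
60 mod 10 = 0, so the number is valid.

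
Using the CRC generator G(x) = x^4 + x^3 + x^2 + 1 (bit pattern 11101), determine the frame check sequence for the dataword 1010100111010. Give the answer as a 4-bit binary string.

Append 4 zeros: 10101001110100000. Divide by 11101 (XOR where the leading bit is 1):
  pos 0: 10101 XOR 11101 = 01000
  pos 1: 10000 XOR 11101 = 01101
  pos 2: 11010 XOR 11101 = 00111
  pos 4: 11111 XOR 11101 = 00010
  pos 7: 10101 XOR 11101 = 01000
  pos 8: 10000 XOR 11101 = 01101
  pos 9: 11010 XOR 11101 = 00111
  pos 11: 11100 XOR 11101 = 00001
Remainder (last 4 bits) = 0010. This is the CRC / FCS.

0010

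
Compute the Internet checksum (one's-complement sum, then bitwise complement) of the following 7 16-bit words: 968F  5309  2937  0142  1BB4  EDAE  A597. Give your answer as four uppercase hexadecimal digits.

3CF3

One's-complement addition (fold any carry out of bit 15 back into bit 0):
  0x968F + 0x5309 = 0x0E998
  0xE998 + 0x2937 = 0x112CF → wrap carry → 0x12D0
  0x12D0 + 0x0142 = 0x01412
  0x1412 + 0x1BB4 = 0x02FC6
  0x2FC6 + 0xEDAE = 0x11D74 → wrap carry → 0x1D75
  0x1D75 + 0xA597 = 0x0C30C
One's-complement sum = 0xC30C.
Checksum = ~0xC30C & 0xFFFF = 0x3CF3.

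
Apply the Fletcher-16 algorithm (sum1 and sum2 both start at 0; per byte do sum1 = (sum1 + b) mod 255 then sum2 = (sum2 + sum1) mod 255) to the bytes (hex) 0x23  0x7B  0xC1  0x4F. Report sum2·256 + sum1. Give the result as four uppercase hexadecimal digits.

Running sums (mod 255):
  after byte 0 (0x23): sum1=35, sum2=35
  after byte 1 (0x7B): sum1=158, sum2=193
  after byte 2 (0xC1): sum1=96, sum2=34
  after byte 3 (0x4F): sum1=175, sum2=209
Checksum = sum2·256 + sum1 = 209·256 + 175 = 53679 = 0xD1AF.

D1AF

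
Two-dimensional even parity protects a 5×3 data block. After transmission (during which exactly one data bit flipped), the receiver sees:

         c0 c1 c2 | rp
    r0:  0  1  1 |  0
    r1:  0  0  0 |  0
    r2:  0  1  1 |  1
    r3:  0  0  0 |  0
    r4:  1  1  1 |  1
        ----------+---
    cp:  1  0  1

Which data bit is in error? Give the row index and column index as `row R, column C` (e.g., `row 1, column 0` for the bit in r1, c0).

row 2, column 1

Recompute each row's even parity and compare to rp:
  r0: data parity 0, sent rp 0 → ok
  r1: data parity 0, sent rp 0 → ok
  r2: data parity 0, sent rp 1 → mismatch
  r3: data parity 0, sent rp 0 → ok
  r4: data parity 1, sent rp 1 → ok
Recompute each column's even parity and compare to cp:
  c0: data parity 1, sent cp 1 → ok
  c1: data parity 1, sent cp 0 → mismatch
  c2: data parity 1, sent cp 1 → ok
Exactly one row (r2) and one column (c1) fail → the flipped bit is at their intersection.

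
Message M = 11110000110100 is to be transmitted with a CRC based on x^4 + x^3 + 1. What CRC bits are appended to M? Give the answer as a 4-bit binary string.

Append 4 zeros: 111100001101000000. Divide by 11001 (XOR where the leading bit is 1):
  pos 0: 11110 XOR 11001 = 00111
  pos 2: 11100 XOR 11001 = 00101
  pos 4: 10101 XOR 11001 = 01100
  pos 5: 11001 XOR 11001 = 00000
  pos 11: 10000 XOR 11001 = 01001
  pos 12: 10010 XOR 11001 = 01011
  pos 13: 10110 XOR 11001 = 01111
Remainder (last 4 bits) = 1111. This is the CRC / FCS.

1111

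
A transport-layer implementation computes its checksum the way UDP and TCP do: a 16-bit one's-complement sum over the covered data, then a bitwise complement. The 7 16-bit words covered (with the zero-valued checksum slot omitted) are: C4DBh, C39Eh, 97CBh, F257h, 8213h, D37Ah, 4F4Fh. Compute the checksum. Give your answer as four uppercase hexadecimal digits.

4884

One's-complement addition (fold any carry out of bit 15 back into bit 0):
  0xC4DB + 0xC39E = 0x18879 → wrap carry → 0x887A
  0x887A + 0x97CB = 0x12045 → wrap carry → 0x2046
  0x2046 + 0xF257 = 0x1129D → wrap carry → 0x129E
  0x129E + 0x8213 = 0x094B1
  0x94B1 + 0xD37A = 0x1682B → wrap carry → 0x682C
  0x682C + 0x4F4F = 0x0B77B
One's-complement sum = 0xB77B.
Checksum = ~0xB77B & 0xFFFF = 0x4884.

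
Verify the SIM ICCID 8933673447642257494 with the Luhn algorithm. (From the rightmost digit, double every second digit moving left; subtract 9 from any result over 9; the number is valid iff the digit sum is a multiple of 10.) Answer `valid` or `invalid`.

invalid

From the right, keep odd positions and double even positions (subtract 9 from any doubled value over 9):
  doubled (positions 2,4,...): 9 5 4 8 5 8 5 6 9 → sum 59
  kept (positions 1,3,...): 4 4 5 2 6 4 3 6 3 8 → sum 45
Total = 104.
104 mod 10 = 4, so the number is invalid.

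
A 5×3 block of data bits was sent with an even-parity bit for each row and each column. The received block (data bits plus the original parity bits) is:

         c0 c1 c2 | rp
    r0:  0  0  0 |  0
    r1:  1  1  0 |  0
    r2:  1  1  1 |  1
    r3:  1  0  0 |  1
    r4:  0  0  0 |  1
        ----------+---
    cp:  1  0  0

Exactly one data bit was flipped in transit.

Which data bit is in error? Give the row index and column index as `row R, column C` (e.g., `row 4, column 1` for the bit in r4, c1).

row 4, column 2

Recompute each row's even parity and compare to rp:
  r0: data parity 0, sent rp 0 → ok
  r1: data parity 0, sent rp 0 → ok
  r2: data parity 1, sent rp 1 → ok
  r3: data parity 1, sent rp 1 → ok
  r4: data parity 0, sent rp 1 → mismatch
Recompute each column's even parity and compare to cp:
  c0: data parity 1, sent cp 1 → ok
  c1: data parity 0, sent cp 0 → ok
  c2: data parity 1, sent cp 0 → mismatch
Exactly one row (r4) and one column (c2) fail → the flipped bit is at their intersection.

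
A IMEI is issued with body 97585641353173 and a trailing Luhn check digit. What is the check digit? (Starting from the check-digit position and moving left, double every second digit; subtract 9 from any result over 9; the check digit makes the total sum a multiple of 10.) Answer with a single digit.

Partial digits right→left: 3 7 1 3 5 3 1 4 6 5 8 5 7 9
Double every second digit counting from the check-digit position (so the 1st, 3rd, 5th, ... of the partial from the right).
  doubled (with −9 where >9): 6 2 1 2 3 7 5 → sum 26
  kept as-is: 7 3 3 4 5 5 9 → sum 36
Total = 26 + 36 = 62.
Check digit = (10 − (62 mod 10)) mod 10 = 8.

8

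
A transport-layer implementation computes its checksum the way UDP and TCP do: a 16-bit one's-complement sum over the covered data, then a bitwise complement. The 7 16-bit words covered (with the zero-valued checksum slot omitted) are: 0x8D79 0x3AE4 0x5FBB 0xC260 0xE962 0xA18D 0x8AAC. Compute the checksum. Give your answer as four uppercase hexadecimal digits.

FFE8

One's-complement addition (fold any carry out of bit 15 back into bit 0):
  0x8D79 + 0x3AE4 = 0x0C85D
  0xC85D + 0x5FBB = 0x12818 → wrap carry → 0x2819
  0x2819 + 0xC260 = 0x0EA79
  0xEA79 + 0xE962 = 0x1D3DB → wrap carry → 0xD3DC
  0xD3DC + 0xA18D = 0x17569 → wrap carry → 0x756A
  0x756A + 0x8AAC = 0x10016 → wrap carry → 0x0017
One's-complement sum = 0x0017.
Checksum = ~0x0017 & 0xFFFF = 0xFFE8.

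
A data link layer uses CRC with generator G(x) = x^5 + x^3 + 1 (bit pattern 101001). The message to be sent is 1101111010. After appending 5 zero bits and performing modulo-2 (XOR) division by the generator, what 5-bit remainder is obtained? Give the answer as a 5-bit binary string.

Append 5 zeros: 110111101000000. Divide by 101001 (XOR where the leading bit is 1):
  pos 0: 110111 XOR 101001 = 011110
  pos 1: 111101 XOR 101001 = 010100
  pos 2: 101000 XOR 101001 = 000001
  pos 7: 110000 XOR 101001 = 011001
  pos 8: 110010 XOR 101001 = 011011
  pos 9: 110110 XOR 101001 = 011111
Remainder (last 5 bits) = 11111. This is the CRC / FCS.

11111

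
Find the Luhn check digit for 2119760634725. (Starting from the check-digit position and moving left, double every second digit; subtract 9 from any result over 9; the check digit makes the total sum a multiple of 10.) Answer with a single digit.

9

Partial digits right→left: 5 2 7 4 3 6 0 6 7 9 1 1 2
Double every second digit counting from the check-digit position (so the 1st, 3rd, 5th, ... of the partial from the right).
  doubled (with −9 where >9): 1 5 6 0 5 2 4 → sum 23
  kept as-is: 2 4 6 6 9 1 → sum 28
Total = 23 + 28 = 51.
Check digit = (10 − (51 mod 10)) mod 10 = 9.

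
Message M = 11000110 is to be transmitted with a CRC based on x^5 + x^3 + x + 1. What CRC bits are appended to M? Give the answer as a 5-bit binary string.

Append 5 zeros: 1100011000000. Divide by 101011 (XOR where the leading bit is 1):
  pos 0: 110001 XOR 101011 = 011010
  pos 1: 110101 XOR 101011 = 011110
  pos 2: 111100 XOR 101011 = 010111
  pos 3: 101110 XOR 101011 = 000101
  pos 6: 101000 XOR 101011 = 000011
Remainder (last 5 bits) = 00110. This is the CRC / FCS.

00110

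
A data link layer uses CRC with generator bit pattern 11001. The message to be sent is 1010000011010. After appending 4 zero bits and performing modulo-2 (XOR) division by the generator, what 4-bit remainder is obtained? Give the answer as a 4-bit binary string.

1100

Append 4 zeros: 10100000110100000. Divide by 11001 (XOR where the leading bit is 1):
  pos 0: 10100 XOR 11001 = 01101
  pos 1: 11010 XOR 11001 = 00011
  pos 4: 11001 XOR 11001 = 00000
  pos 9: 10100 XOR 11001 = 01101
  pos 10: 11010 XOR 11001 = 00011
Remainder (last 4 bits) = 1100. This is the CRC / FCS.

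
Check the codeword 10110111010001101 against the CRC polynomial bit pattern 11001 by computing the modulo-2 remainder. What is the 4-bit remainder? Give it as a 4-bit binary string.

0000

Modulo-2 division of 10110111010001101 by 11001:
  pos 0: 10110 XOR 11001 = 01111
  pos 1: 11111 XOR 11001 = 00110
  pos 3: 11011 XOR 11001 = 00010
  pos 6: 10010 XOR 11001 = 01011
  pos 7: 10110 XOR 11001 = 01111
  pos 8: 11110 XOR 11001 = 00111
  pos 10: 11111 XOR 11001 = 00110
  pos 12: 11001 XOR 11001 = 00000
Remainder = 0000 (zero — the frame passes the CRC check).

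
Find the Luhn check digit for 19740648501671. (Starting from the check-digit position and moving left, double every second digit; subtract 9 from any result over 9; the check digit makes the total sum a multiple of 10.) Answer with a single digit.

3

Partial digits right→left: 1 7 6 1 0 5 8 4 6 0 4 7 9 1
Double every second digit counting from the check-digit position (so the 1st, 3rd, 5th, ... of the partial from the right).
  doubled (with −9 where >9): 2 3 0 7 3 8 9 → sum 32
  kept as-is: 7 1 5 4 0 7 1 → sum 25
Total = 32 + 25 = 57.
Check digit = (10 − (57 mod 10)) mod 10 = 3.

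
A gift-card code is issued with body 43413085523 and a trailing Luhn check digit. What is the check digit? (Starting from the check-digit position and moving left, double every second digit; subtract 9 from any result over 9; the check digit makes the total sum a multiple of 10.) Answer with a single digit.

3

Partial digits right→left: 3 2 5 5 8 0 3 1 4 3 4
Double every second digit counting from the check-digit position (so the 1st, 3rd, 5th, ... of the partial from the right).
  doubled (with −9 where >9): 6 1 7 6 8 8 → sum 36
  kept as-is: 2 5 0 1 3 → sum 11
Total = 36 + 11 = 47.
Check digit = (10 − (47 mod 10)) mod 10 = 3.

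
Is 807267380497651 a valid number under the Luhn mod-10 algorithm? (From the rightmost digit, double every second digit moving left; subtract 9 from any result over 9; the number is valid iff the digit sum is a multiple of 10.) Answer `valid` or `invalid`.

From the right, keep odd positions and double even positions (subtract 9 from any doubled value over 9):
  doubled (positions 2,4,...): 1 5 8 7 5 4 0 → sum 30
  kept (positions 1,3,...): 1 6 9 0 3 6 7 8 → sum 40
Total = 70.
70 mod 10 = 0, so the number is valid.

valid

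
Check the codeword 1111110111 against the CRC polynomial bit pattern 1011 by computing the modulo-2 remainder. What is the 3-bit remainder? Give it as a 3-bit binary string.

100

Modulo-2 division of 1111110111 by 1011:
  pos 0: 1111 XOR 1011 = 0100
  pos 1: 1001 XOR 1011 = 0010
  pos 3: 1010 XOR 1011 = 0001
  pos 6: 1111 XOR 1011 = 0100
Remainder = 100 (nonzero — an error is detected).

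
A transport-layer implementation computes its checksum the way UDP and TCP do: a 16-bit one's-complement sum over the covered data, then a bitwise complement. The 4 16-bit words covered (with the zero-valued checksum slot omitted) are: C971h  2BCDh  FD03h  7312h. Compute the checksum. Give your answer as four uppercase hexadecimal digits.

9AAA

One's-complement addition (fold any carry out of bit 15 back into bit 0):
  0xC971 + 0x2BCD = 0x0F53E
  0xF53E + 0xFD03 = 0x1F241 → wrap carry → 0xF242
  0xF242 + 0x7312 = 0x16554 → wrap carry → 0x6555
One's-complement sum = 0x6555.
Checksum = ~0x6555 & 0xFFFF = 0x9AAA.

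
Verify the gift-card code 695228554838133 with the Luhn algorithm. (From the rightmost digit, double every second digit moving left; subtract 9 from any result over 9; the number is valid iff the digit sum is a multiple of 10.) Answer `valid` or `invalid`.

From the right, keep odd positions and double even positions (subtract 9 from any doubled value over 9):
  doubled (positions 2,4,...): 6 7 7 1 7 4 9 → sum 41
  kept (positions 1,3,...): 3 1 3 4 5 2 5 6 → sum 29
Total = 70.
70 mod 10 = 0, so the number is valid.

valid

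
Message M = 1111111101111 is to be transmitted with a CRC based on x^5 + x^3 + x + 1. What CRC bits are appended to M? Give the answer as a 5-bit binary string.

11101

Append 5 zeros: 111111110111100000. Divide by 101011 (XOR where the leading bit is 1):
  pos 0: 111111 XOR 101011 = 010100
  pos 1: 101001 XOR 101011 = 000010
  pos 5: 101011 XOR 101011 = 000000
  pos 11: 110000 XOR 101011 = 011011
  pos 12: 110110 XOR 101011 = 011101
Remainder (last 5 bits) = 11101. This is the CRC / FCS.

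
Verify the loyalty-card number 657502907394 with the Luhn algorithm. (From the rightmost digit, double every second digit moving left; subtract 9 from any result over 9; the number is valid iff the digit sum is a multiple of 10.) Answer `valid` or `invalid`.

valid

From the right, keep odd positions and double even positions (subtract 9 from any doubled value over 9):
  doubled (positions 2,4,...): 9 5 9 0 5 3 → sum 31
  kept (positions 1,3,...): 4 3 0 2 5 5 → sum 19
Total = 50.
50 mod 10 = 0, so the number is valid.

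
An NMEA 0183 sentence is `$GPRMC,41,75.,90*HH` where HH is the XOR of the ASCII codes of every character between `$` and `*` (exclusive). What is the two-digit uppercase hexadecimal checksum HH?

47

XOR the ASCII codes of the payload characters:
  'G' = 0x47 → acc = 0x47
  'P' = 0x50 → acc = 0x17
  'R' = 0x52 → acc = 0x45
  'M' = 0x4D → acc = 0x08
  'C' = 0x43 → acc = 0x4B
  ',' = 0x2C → acc = 0x67
  '4' = 0x34 → acc = 0x53
  '1' = 0x31 → acc = 0x62
  ',' = 0x2C → acc = 0x4E
  '7' = 0x37 → acc = 0x79
  '5' = 0x35 → acc = 0x4C
  '.' = 0x2E → acc = 0x62
  ',' = 0x2C → acc = 0x4E
  '9' = 0x39 → acc = 0x77
  '0' = 0x30 → acc = 0x47
Checksum = 0x47.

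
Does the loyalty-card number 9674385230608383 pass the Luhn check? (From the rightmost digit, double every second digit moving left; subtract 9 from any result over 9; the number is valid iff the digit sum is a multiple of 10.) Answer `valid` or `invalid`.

valid

From the right, keep odd positions and double even positions (subtract 9 from any doubled value over 9):
  doubled (positions 2,4,...): 7 7 3 6 1 6 5 9 → sum 44
  kept (positions 1,3,...): 3 3 0 0 2 8 4 6 → sum 26
Total = 70.
70 mod 10 = 0, so the number is valid.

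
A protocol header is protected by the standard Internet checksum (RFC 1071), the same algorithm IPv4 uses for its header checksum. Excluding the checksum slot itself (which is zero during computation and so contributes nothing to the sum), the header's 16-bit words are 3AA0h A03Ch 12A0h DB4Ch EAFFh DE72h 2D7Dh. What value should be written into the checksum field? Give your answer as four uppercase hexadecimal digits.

4046

One's-complement addition (fold any carry out of bit 15 back into bit 0):
  0x3AA0 + 0xA03C = 0x0DADC
  0xDADC + 0x12A0 = 0x0ED7C
  0xED7C + 0xDB4C = 0x1C8C8 → wrap carry → 0xC8C9
  0xC8C9 + 0xEAFF = 0x1B3C8 → wrap carry → 0xB3C9
  0xB3C9 + 0xDE72 = 0x1923B → wrap carry → 0x923C
  0x923C + 0x2D7D = 0x0BFB9
One's-complement sum = 0xBFB9.
Checksum = ~0xBFB9 & 0xFFFF = 0x4046.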